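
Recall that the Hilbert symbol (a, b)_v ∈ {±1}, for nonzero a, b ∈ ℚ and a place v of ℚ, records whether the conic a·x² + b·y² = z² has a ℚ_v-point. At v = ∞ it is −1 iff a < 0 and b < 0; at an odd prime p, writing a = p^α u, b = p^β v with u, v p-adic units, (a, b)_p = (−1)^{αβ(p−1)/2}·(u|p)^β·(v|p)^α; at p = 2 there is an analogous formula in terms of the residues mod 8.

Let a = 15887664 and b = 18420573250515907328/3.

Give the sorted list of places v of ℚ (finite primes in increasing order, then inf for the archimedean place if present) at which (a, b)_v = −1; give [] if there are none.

(a, b) ≡ (12259, 17395521) mod (ℚ^×)²; places V = {2, 3, 11, 13, 19, 23, 41, 43, ∞}.
(a,b)_11: α=0, u≡1; β=3, v≡8 (mod 11); (1|11)=+1, (8|11)=-1; sign (−1)^0·+1^3·-1^0 = +1.
(a,b)_23: α=1, u≡9; β=1, v≡16 (mod 23); (9|23)=+1, (16|23)=+1; sign (−1)^1·+1^1·+1^1 = -1.
(a,b)_2: α=4, β=8; u≡3, v≡1 (mod 8); ε(u)ε(v)=1·0, αω(v)=4·0, βω(u)=8·1; sum ≡ 0  ⇒  +1.
(a,b)_3: α=4, u≡1; β=-1, v≡2 (mod 3); (1|3)=+1, (2|3)=-1; sign (−1)^0·+1^-1·-1^4 = +1.
(a,b)_∞: sgn(12259)=+, sgn(17395521)=+, so +1.
(a,b)_13: α=1, u≡11; β=3, v≡4 (mod 13); (11|13)=-1, (4|13)=+1; sign (−1)^0·-1^3·+1^1 = -1.
(a,b)_19: α=0, u≡16; β=2, v≡3 (mod 19); (16|19)=+1, (3|19)=-1; sign (−1)^0·+1^2·-1^0 = +1.
(a,b)_41: α=1, u≡13; β=3, v≡3 (mod 41); (13|41)=-1, (3|41)=-1; sign (−1)^0·-1^3·-1^1 = +1.
(a,b)_43: α=0, u≡24; β=1, v≡30 (mod 43); (24|43)=+1, (30|43)=-1; sign (−1)^0·+1^1·-1^0 = +1.
(12259, 17395521 / ℚ) ramifies at {13, 23}: a division algebra.

[13, 23]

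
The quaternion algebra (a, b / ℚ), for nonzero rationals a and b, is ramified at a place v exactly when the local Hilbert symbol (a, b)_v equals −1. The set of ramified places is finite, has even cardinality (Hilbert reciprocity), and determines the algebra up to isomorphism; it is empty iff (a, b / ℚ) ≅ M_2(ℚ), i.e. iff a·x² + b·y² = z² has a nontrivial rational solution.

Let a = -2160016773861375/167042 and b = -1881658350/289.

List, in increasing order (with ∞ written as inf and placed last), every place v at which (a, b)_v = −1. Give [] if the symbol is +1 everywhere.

[11, 13, 19, inf]

Mod squares: a ≡ -190, b ≡ -286. Check v ∈ {∞, 2, 3, 5, 11, 13, 17, 19}.
v=∞: -190 < 0 and -286 < 0  ⇒  (a,b)_∞ = -1.
v=5: a=5^3·(≡2), b=5^2·(≡4) mod 5; (2|5)=-1, (4|5)=+1; (−1)^{3·2·2}·(-1)^2·(+1)^3 = +1.
v=17: a=17^-4·(≡11), b=17^-2·(≡12) mod 17; (11|17)=-1, (12|17)=-1; (−1)^{-4·-2·8}·(-1)^-2·(-1)^-4 = +1.
v=19: a=19^3·(≡11), b=19^2·(≡18) mod 19; (11|19)=+1, (18|19)=-1; (−1)^{3·2·9}·(+1)^2·(-1)^3 = -1.
v=13: a=13^4·(≡6), b=13^1·(≡4) mod 13; (6|13)=-1, (4|13)=+1; (−1)^{4·1·6}·(-1)^1·(+1)^4 = -1.
v=2: v_2(a)=-1, v_2(b)=1; units ≡ 1, 1 (mod 8); ε·ε+αω+βω = 0·0+-1·0+1·0 ≡ 0  ⇒  (a,b)_2 = +1.
v=11: a=11^2·(≡2), b=11^1·(≡2) mod 11; (2|11)=-1, (2|11)=-1; (−1)^{2·1·5}·(-1)^1·(-1)^2 = -1.
v=3: a=3^6·(≡2), b=3^6·(≡2) mod 3; (2|3)=-1, (2|3)=-1; (−1)^{6·6·1}·(-1)^6·(-1)^6 = +1.
|Ram(-190, -286)| = 4, even; anisotropic at {11, 13, 19, ∞}.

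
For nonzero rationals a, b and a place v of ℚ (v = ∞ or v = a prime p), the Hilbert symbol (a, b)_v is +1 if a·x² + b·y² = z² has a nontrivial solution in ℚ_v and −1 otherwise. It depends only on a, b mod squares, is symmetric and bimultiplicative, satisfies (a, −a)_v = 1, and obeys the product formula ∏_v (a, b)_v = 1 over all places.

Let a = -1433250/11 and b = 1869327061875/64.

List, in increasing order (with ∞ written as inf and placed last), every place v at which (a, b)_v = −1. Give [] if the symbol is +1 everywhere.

[2, 7]

(a, b) ≡ (-1430, 91) mod (ℚ^×)²; places V = {2, 3, 5, 7, 11, 13, ∞}.
(a,b)_7: α=2, u≡6; β=5, v≡6 (mod 7); (6|7)=-1, (6|7)=-1; sign (−1)^0·-1^5·-1^2 = -1.
(a,b)_11: α=-1, u≡6; β=0, v≡1 (mod 11); (6|11)=-1, (1|11)=+1; sign (−1)^0·-1^0·+1^-1 = +1.
(a,b)_5: α=3, u≡4; β=4, v≡1 (mod 5); (4|5)=+1, (1|5)=+1; sign (−1)^0·+1^4·+1^3 = +1.
(a,b)_3: α=2, u≡1; β=4, v≡1 (mod 3); (1|3)=+1, (1|3)=+1; sign (−1)^0·+1^4·+1^2 = +1.
(a,b)_13: α=1, u≡5; β=3, v≡6 (mod 13); (5|13)=-1, (6|13)=-1; sign (−1)^0·-1^3·-1^1 = +1.
(a,b)_2: α=1, β=-6; u≡5, v≡3 (mod 8); ε(u)ε(v)=0·1, αω(v)=1·1, βω(u)=-6·1; sum ≡ 1  ⇒  -1.
(a,b)_∞: sgn(-1430)=−, sgn(91)=+, so +1.
Ram(-1430, 91) = {2, 7}; no ℚ_2-point on the conic.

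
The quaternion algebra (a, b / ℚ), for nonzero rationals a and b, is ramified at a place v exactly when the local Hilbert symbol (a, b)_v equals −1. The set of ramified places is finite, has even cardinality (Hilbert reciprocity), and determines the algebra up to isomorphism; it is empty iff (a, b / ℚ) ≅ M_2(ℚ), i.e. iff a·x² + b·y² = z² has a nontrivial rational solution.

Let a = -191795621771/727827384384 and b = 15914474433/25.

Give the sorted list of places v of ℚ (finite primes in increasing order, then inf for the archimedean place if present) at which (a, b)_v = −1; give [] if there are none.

[23, 31, 41, 47]

(a, b) ≡ (-299, 196474993) mod (ℚ^×)²; places V = {2, 3, 5, 11, 13, 17, 19, 23, 31, 41, 43, 47, ∞}.
(a,b)_5: α=0, u≡1; β=-2, v≡3 (mod 5); (1|5)=+1, (3|5)=-1; sign (−1)^0·+1^-2·-1^0 = +1.
(a,b)_11: α=0, u≡5; β=1, v≡4 (mod 11); (5|11)=+1, (4|11)=+1; sign (−1)^0·+1^1·+1^0 = +1.
(a,b)_23: α=1, u≡19; β=1, v≡19 (mod 23); (19|23)=-1, (19|23)=-1; sign (−1)^1·-1^1·-1^1 = -1.
(a,b)_19: α=2, u≡9; β=0, v≡8 (mod 19); (9|19)=+1, (8|19)=-1; sign (−1)^0·+1^0·-1^2 = +1.
(a,b)_13: α=1, u≡3; β=1, v≡3 (mod 13); (3|13)=+1, (3|13)=+1; sign (−1)^0·+1^1·+1^1 = +1.
(a,b)_31: α=2, u≡30; β=1, v≡30 (mod 31); (30|31)=-1, (30|31)=-1; sign (−1)^0·-1^1·-1^2 = -1.
(a,b)_3: α=-4, u≡1; β=4, v≡1 (mod 3); (1|3)=+1, (1|3)=+1; sign (−1)^0·+1^4·+1^-4 = +1.
(a,b)_43: α=2, u≡12; β=0, v≡1 (mod 43); (12|43)=-1, (1|43)=+1; sign (−1)^0·-1^0·+1^2 = +1.
(a,b)_∞: sgn(-299)=−, sgn(196474993)=+, so +1.
(a,b)_17: α=-4, u≡6; β=0, v≡4 (mod 17); (6|17)=-1, (4|17)=+1; sign (−1)^0·-1^0·+1^-4 = +1.
(a,b)_47: α=0, u≡38; β=1, v≡33 (mod 47); (38|47)=-1, (33|47)=-1; sign (−1)^0·-1^1·-1^0 = -1.
(a,b)_41: α=-2, u≡14; β=1, v≡38 (mod 41); (14|41)=-1, (38|41)=-1; sign (−1)^0·-1^1·-1^-2 = -1.
(a,b)_2: α=-6, β=0; u≡5, v≡1 (mod 8); ε(u)ε(v)=0·0, αω(v)=-6·0, βω(u)=0·1; sum ≡ 0  ⇒  +1.
|Ram(-299, 196474993)| = 4, even; anisotropic at {23, 31, 41, 47}.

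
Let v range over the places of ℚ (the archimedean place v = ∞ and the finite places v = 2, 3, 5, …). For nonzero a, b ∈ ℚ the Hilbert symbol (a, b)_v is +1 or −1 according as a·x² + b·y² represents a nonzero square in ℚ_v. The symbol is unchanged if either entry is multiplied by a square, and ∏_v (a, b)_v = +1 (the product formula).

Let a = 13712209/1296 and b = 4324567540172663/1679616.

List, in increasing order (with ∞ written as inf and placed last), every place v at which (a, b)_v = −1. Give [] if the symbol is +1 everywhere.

[]

Mod squares: a ≡ 1, b ≡ 23. Check v ∈ {∞, 2, 3, 7, 23}.
v=3: a=3^-4·(≡1), b=3^-8·(≡2) mod 3; (1|3)=+1, (2|3)=-1; (−1)^{-4·-8·1}·(+1)^-8·(-1)^-4 = +1.
v=∞: 1 > 0 and 23 > 0  ⇒  (a,b)_∞ = +1.
v=23: a=23^4·(≡9), b=23^9·(≡12) mod 23; (9|23)=+1, (12|23)=+1; (−1)^{4·9·11}·(+1)^9·(+1)^4 = +1.
v=7: a=7^2·(≡2), b=7^4·(≡1) mod 7; (2|7)=+1, (1|7)=+1; (−1)^{2·4·3}·(+1)^4·(+1)^2 = +1.
v=2: v_2(a)=-4, v_2(b)=-8; units ≡ 1, 7 (mod 8); ε·ε+αω+βω = 0·1+-4·0+-8·0 ≡ 0  ⇒  (a,b)_2 = +1.
Ram(a, b) = ∅: the form 1·x² + 23·y² − z² is isotropic over every ℚ_v, so by Hasse–Minkowski it is isotropic over ℚ.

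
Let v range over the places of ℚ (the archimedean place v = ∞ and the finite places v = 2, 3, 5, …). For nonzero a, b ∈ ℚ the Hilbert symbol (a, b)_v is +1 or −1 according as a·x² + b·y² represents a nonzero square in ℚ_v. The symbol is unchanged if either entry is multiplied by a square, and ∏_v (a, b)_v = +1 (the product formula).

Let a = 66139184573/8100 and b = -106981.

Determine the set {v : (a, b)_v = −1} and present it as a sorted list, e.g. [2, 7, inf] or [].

[7, 17, 29, 37]

Mod squares: a ≡ 1404557, b ≡ -106981. Check v ∈ {∞, 2, 3, 5, 7, 11, 17, 29, 31, 37}.
v=5: a=5^-2·(≡2), b=5^0·(≡4) mod 5; (2|5)=-1, (4|5)=+1; (−1)^{-2·0·2}·(-1)^0·(+1)^-2 = +1.
v=11: a=11^1·(≡6), b=11^0·(≡5) mod 11; (6|11)=-1, (5|11)=+1; (−1)^{1·0·5}·(-1)^0·(+1)^1 = +1.
v=29: a=29^1·(≡17), b=29^1·(≡23) mod 29; (17|29)=-1, (23|29)=+1; (−1)^{1·1·14}·(-1)^1·(+1)^1 = -1.
v=37: a=37^1·(≡33), b=37^0·(≡23) mod 37; (33|37)=+1, (23|37)=-1; (−1)^{1·0·18}·(+1)^0·(-1)^1 = -1.
v=7: a=7^3·(≡6), b=7^1·(≡5) mod 7; (6|7)=-1, (5|7)=-1; (−1)^{3·1·3}·(-1)^1·(-1)^3 = -1.
v=31: a=31^2·(≡18), b=31^1·(≡21) mod 31; (18|31)=+1, (21|31)=-1; (−1)^{2·1·15}·(+1)^1·(-1)^2 = +1.
v=3: a=3^-4·(≡2), b=3^0·(≡2) mod 3; (2|3)=-1, (2|3)=-1; (−1)^{-4·0·1}·(-1)^0·(-1)^-4 = +1.
v=17: a=17^1·(≡2), b=17^1·(≡14) mod 17; (2|17)=+1, (14|17)=-1; (−1)^{1·1·8}·(+1)^1·(-1)^1 = -1.
v=∞: 1404557 > 0 and -106981 < 0  ⇒  (a,b)_∞ = +1.
v=2: v_2(a)=-2, v_2(b)=0; units ≡ 5, 3 (mod 8); ε·ε+αω+βω = 0·1+-2·1+0·1 ≡ 0  ⇒  (a,b)_2 = +1.
Ram(1404557, -106981) = {7, 17, 29, 37}; no ℚ_7-point on the conic.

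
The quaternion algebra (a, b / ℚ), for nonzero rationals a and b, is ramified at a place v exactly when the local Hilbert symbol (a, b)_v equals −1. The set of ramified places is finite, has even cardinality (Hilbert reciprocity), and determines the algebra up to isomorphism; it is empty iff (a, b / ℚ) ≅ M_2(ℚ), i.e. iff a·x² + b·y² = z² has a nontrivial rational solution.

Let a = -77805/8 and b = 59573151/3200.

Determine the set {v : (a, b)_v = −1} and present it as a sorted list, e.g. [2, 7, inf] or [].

(a, b) ≡ (-17290, 163438) mod (ℚ^×)²; places V = {2, 3, 5, 7, 11, 13, 17, 19, 23, ∞}.
(a,b)_11: α=0, u≡8; β=1, v≡10 (mod 11); (8|11)=-1, (10|11)=-1; sign (−1)^0·-1^1·-1^0 = -1.
(a,b)_5: α=1, u≡3; β=-2, v≡2 (mod 5); (3|5)=-1, (2|5)=-1; sign (−1)^0·-1^-2·-1^1 = -1.
(a,b)_3: α=2, u≡2; β=6, v≡1 (mod 3); (2|3)=-1, (1|3)=+1; sign (−1)^0·-1^6·+1^2 = +1.
(a,b)_23: α=0, u≡12; β=1, v≡5 (mod 23); (12|23)=+1, (5|23)=-1; sign (−1)^0·+1^1·-1^0 = +1.
(a,b)_17: α=0, u≡9; β=1, v≡2 (mod 17); (9|17)=+1, (2|17)=+1; sign (−1)^0·+1^1·+1^0 = +1.
(a,b)_2: α=-3, β=-7; u≡3, v≡7 (mod 8); ε(u)ε(v)=1·1, αω(v)=-3·0, βω(u)=-7·1; sum ≡ 0  ⇒  +1.
(a,b)_13: α=1, u≡1; β=0, v≡7 (mod 13); (1|13)=+1, (7|13)=-1; sign (−1)^0·+1^0·-1^1 = -1.
(a,b)_7: α=1, u≡1; β=0, v≡1 (mod 7); (1|7)=+1, (1|7)=+1; sign (−1)^0·+1^0·+1^1 = +1.
(a,b)_19: α=1, u≡13; β=1, v≡18 (mod 19); (13|19)=-1, (18|19)=-1; sign (−1)^1·-1^1·-1^1 = -1.
(a,b)_∞: sgn(-17290)=−, sgn(163438)=+, so +1.
|Ram(-17290, 163438)| = 4, even; anisotropic at {5, 11, 13, 19}.

[5, 11, 13, 19]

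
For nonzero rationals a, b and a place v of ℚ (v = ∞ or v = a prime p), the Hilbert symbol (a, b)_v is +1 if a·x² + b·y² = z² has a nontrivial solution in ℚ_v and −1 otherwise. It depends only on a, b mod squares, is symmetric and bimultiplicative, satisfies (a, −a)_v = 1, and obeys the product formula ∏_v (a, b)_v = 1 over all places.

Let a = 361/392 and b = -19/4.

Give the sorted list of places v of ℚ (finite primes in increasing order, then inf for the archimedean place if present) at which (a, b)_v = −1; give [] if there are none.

[2, 19]

(a, b) ≡ (2, -19) mod (ℚ^×)²; places V = {2, 7, 19, ∞}.
(a,b)_∞: sgn(2)=+, sgn(-19)=−, so +1.
(a,b)_2: α=-3, β=-2; u≡1, v≡5 (mod 8); ε(u)ε(v)=0·0, αω(v)=-3·1, βω(u)=-2·0; sum ≡ 1  ⇒  -1.
(a,b)_7: α=-2, u≡4; β=0, v≡4 (mod 7); (4|7)=+1, (4|7)=+1; sign (−1)^0·+1^0·+1^-2 = +1.
(a,b)_19: α=2, u≡8; β=1, v≡14 (mod 19); (8|19)=-1, (14|19)=-1; sign (−1)^0·-1^1·-1^2 = -1.
(2, -19 / ℚ) ramifies at {2, 19}: a division algebra.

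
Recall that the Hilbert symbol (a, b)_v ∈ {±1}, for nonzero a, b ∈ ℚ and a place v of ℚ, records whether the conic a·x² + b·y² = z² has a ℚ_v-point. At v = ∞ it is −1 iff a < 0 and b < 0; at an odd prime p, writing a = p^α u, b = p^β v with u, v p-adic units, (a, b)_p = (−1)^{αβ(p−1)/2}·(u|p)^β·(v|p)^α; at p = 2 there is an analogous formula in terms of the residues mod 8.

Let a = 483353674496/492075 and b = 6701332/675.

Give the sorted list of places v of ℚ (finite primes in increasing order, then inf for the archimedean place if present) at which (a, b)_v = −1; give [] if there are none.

[11, 17]

(a, b) ≡ (399993, 17391) mod (ℚ^×)²; places V = {2, 3, 5, 7, 11, 17, 23, 31, ∞}.
(a,b)_∞: sgn(399993)=+, sgn(17391)=+, so +1.
(a,b)_11: α=1, u≡10; β=1, v≡8 (mod 11); (10|11)=-1, (8|11)=-1; sign (−1)^1·-1^1·-1^1 = -1.
(a,b)_3: α=-9, u≡2; β=-3, v≡1 (mod 3); (2|3)=-1, (1|3)=+1; sign (−1)^1·-1^-3·+1^-9 = +1.
(a,b)_17: α=3, u≡9; β=3, v≡6 (mod 17); (9|17)=+1, (6|17)=-1; sign (−1)^0·+1^3·-1^3 = -1.
(a,b)_23: α=1, u≡9; β=0, v≡18 (mod 23); (9|23)=+1, (18|23)=+1; sign (−1)^0·+1^0·+1^1 = +1.
(a,b)_31: α=1, u≡1; β=1, v≡12 (mod 31); (1|31)=+1, (12|31)=-1; sign (−1)^1·+1^1·-1^1 = +1.
(a,b)_7: α=2, u≡3; β=0, v≡5 (mod 7); (3|7)=-1, (5|7)=-1; sign (−1)^0·-1^0·-1^2 = +1.
(a,b)_5: α=-2, u≡2; β=-2, v≡1 (mod 5); (2|5)=-1, (1|5)=+1; sign (−1)^0·-1^-2·+1^-2 = +1.
(a,b)_2: α=8, β=2; u≡1, v≡7 (mod 8); ε(u)ε(v)=0·1, αω(v)=8·0, βω(u)=2·0; sum ≡ 0  ⇒  +1.
|Ram(399993, 17391)| = 2, even; anisotropic at {11, 17}.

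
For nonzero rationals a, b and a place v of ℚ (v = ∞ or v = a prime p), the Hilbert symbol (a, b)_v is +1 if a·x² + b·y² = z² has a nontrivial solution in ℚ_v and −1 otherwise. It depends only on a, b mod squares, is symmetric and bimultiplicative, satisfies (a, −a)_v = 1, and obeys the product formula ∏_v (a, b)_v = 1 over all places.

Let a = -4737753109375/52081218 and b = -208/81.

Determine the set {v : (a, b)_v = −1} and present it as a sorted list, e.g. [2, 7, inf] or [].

(a, b) ≡ (-17342, -13) mod (ℚ^×)²; places V = {2, 3, 5, 7, 11, 13, 17, 23, 29, ∞}.
(a,b)_29: α=1, u≡10; β=0, v≡25 (mod 29); (10|29)=-1, (25|29)=+1; sign (−1)^0·-1^0·+1^1 = +1.
(a,b)_23: α=1, u≡10; β=0, v≡21 (mod 23); (10|23)=-1, (21|23)=-1; sign (−1)^0·-1^0·-1^1 = -1.
(a,b)_11: α=2, u≡5; β=0, v≡3 (mod 11); (5|11)=+1, (3|11)=+1; sign (−1)^0·+1^0·+1^2 = +1.
(a,b)_5: α=6, u≡2; β=0, v≡2 (mod 5); (2|5)=-1, (2|5)=-1; sign (−1)^0·-1^0·-1^6 = +1.
(a,b)_7: α=-2, u≡4; β=0, v≡4 (mod 7); (4|7)=+1, (4|7)=+1; sign (−1)^0·+1^0·+1^-2 = +1.
(a,b)_2: α=-1, β=4; u≡1, v≡3 (mod 8); ε(u)ε(v)=0·1, αω(v)=-1·1, βω(u)=4·0; sum ≡ 1  ⇒  -1.
(a,b)_3: α=-12, u≡1; β=-4, v≡2 (mod 3); (1|3)=+1, (2|3)=-1; sign (−1)^0·+1^-4·-1^-12 = +1.
(a,b)_17: α=2, u≡13; β=0, v≡1 (mod 17); (13|17)=+1, (1|17)=+1; sign (−1)^0·+1^0·+1^2 = +1.
(a,b)_13: α=1, u≡5; β=1, v≡12 (mod 13); (5|13)=-1, (12|13)=+1; sign (−1)^0·-1^1·+1^1 = -1.
(a,b)_∞: sgn(-17342)=−, sgn(-13)=−, so -1.
Ram(-17342, -13) = {2, 13, 23, ∞}; no ℚ_2-point on the conic.

[2, 13, 23, inf]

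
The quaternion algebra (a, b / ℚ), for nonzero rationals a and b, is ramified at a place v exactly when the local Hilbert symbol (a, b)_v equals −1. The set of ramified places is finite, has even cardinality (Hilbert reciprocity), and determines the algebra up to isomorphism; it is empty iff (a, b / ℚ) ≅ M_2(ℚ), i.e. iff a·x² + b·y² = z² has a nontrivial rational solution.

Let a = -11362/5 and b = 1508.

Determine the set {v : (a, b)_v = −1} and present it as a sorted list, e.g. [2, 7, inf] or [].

(a, b) ≡ (-56810, 377) mod (ℚ^×)²; places V = {2, 5, 13, 19, 23, 29, ∞}.
(a,b)_13: α=1, u≡2; β=1, v≡12 (mod 13); (2|13)=-1, (12|13)=+1; sign (−1)^0·-1^1·+1^1 = -1.
(a,b)_29: α=0, u≡7; β=1, v≡23 (mod 29); (7|29)=+1, (23|29)=+1; sign (−1)^0·+1^1·+1^0 = +1.
(a,b)_∞: sgn(-56810)=−, sgn(377)=+, so +1.
(a,b)_23: α=1, u≡7; β=0, v≡13 (mod 23); (7|23)=-1, (13|23)=+1; sign (−1)^0·-1^0·+1^1 = +1.
(a,b)_19: α=1, u≡2; β=0, v≡7 (mod 19); (2|19)=-1, (7|19)=+1; sign (−1)^0·-1^0·+1^1 = +1.
(a,b)_5: α=-1, u≡3; β=0, v≡3 (mod 5); (3|5)=-1, (3|5)=-1; sign (−1)^0·-1^0·-1^-1 = -1.
(a,b)_2: α=1, β=2; u≡3, v≡1 (mod 8); ε(u)ε(v)=1·0, αω(v)=1·0, βω(u)=2·1; sum ≡ 0  ⇒  +1.
Ram(-56810, 377) = {5, 13}; no ℚ_5-point on the conic.

[5, 13]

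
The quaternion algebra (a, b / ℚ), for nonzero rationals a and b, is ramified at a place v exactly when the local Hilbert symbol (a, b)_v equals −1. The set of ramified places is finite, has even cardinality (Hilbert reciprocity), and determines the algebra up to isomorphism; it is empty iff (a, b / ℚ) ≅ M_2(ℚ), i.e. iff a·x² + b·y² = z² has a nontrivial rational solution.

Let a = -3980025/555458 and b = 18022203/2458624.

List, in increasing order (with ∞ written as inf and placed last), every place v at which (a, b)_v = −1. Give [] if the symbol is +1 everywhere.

Mod squares: a ≡ -2, b ≡ 3. Check v ∈ {∞, 2, 3, 5, 7, 17, 19, 31, 43}.
v=2: v_2(a)=-1, v_2(b)=-10; units ≡ 7, 3 (mod 8); ε·ε+αω+βω = 1·1+-1·1+-10·0 ≡ 0  ⇒  (a,b)_2 = +1.
v=3: a=3^2·(≡1), b=3^3·(≡1) mod 3; (1|3)=+1, (1|3)=+1; (−1)^{2·3·1}·(+1)^3·(+1)^2 = +1.
v=19: a=19^2·(≡17), b=19^2·(≡2) mod 19; (17|19)=+1, (2|19)=-1; (−1)^{2·2·9}·(+1)^2·(-1)^2 = +1.
v=17: a=17^-2·(≡15), b=17^0·(≡7) mod 17; (15|17)=+1, (7|17)=-1; (−1)^{-2·0·8}·(+1)^0·(-1)^-2 = +1.
v=7: a=7^2·(≡3), b=7^-4·(≡5) mod 7; (3|7)=-1, (5|7)=-1; (−1)^{2·-4·3}·(-1)^-4·(-1)^2 = +1.
v=43: a=43^0·(≡10), b=43^2·(≡32) mod 43; (10|43)=+1, (32|43)=-1; (−1)^{0·2·21}·(+1)^2·(-1)^0 = +1.
v=31: a=31^-2·(≡11), b=31^0·(≡23) mod 31; (11|31)=-1, (23|31)=-1; (−1)^{-2·0·15}·(-1)^0·(-1)^-2 = +1.
v=∞: -2 < 0 and 3 > 0  ⇒  (a,b)_∞ = +1.
v=5: a=5^2·(≡3), b=5^0·(≡2) mod 5; (3|5)=-1, (2|5)=-1; (−1)^{2·0·2}·(-1)^0·(-1)^2 = +1.
Ram(a, b) = ∅: the form -2·x² + 3·y² − z² is isotropic over every ℚ_v, so by Hasse–Minkowski it is isotropic over ℚ.

[]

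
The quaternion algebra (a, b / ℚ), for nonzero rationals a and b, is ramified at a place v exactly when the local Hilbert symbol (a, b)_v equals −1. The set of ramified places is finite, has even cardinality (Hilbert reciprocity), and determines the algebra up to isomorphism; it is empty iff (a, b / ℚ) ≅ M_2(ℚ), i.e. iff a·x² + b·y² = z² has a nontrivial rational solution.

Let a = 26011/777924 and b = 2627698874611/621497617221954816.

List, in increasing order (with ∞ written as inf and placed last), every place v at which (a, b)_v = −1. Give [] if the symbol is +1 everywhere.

[2, 7]

Mod squares: a ≡ 19, b ≡ 399. Check v ∈ {∞, 2, 3, 7, 19, 23, 37, 43}.
v=37: a=37^2·(≡18), b=37^2·(≡31) mod 37; (18|37)=-1, (31|37)=-1; (−1)^{2·2·18}·(-1)^2·(-1)^2 = +1.
v=23: a=23^0·(≡5), b=23^4·(≡8) mod 23; (5|23)=-1, (8|23)=+1; (−1)^{0·4·11}·(-1)^4·(+1)^0 = +1.
v=19: a=19^1·(≡11), b=19^3·(≡18) mod 19; (11|19)=+1, (18|19)=-1; (−1)^{1·3·9}·(+1)^3·(-1)^1 = +1.
v=2: v_2(a)=-2, v_2(b)=-8; units ≡ 3, 7 (mod 8); ε·ε+αω+βω = 1·1+-2·0+-8·1 ≡ 1  ⇒  (a,b)_2 = -1.
v=3: a=3^-4·(≡1), b=3^-13·(≡1) mod 3; (1|3)=+1, (1|3)=+1; (−1)^{-4·-13·1}·(+1)^-13·(+1)^-4 = +1.
v=43: a=43^0·(≡27), b=43^-2·(≡8) mod 43; (27|43)=-1, (8|43)=-1; (−1)^{0·-2·21}·(-1)^-2·(-1)^0 = +1.
v=7: a=7^-4·(≡3), b=7^-7·(≡4) mod 7; (3|7)=-1, (4|7)=+1; (−1)^{-4·-7·3}·(-1)^-7·(+1)^-4 = -1.
v=∞: 19 > 0 and 399 > 0  ⇒  (a,b)_∞ = +1.
(19, 399 / ℚ) ramifies at {2, 7}: a division algebra.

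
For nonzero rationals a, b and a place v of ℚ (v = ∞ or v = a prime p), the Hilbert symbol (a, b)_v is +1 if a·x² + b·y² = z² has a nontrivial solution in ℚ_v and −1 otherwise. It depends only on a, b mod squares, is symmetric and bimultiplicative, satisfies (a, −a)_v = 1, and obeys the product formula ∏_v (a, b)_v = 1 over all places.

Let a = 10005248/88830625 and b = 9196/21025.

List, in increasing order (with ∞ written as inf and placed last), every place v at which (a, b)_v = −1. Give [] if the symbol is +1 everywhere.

[2, 19]

(a, b) ≡ (323, 19) mod (ℚ^×)²; places V = {2, 5, 11, 13, 17, 19, 29, ∞}.
(a,b)_29: α=-2, u≡23; β=-2, v≡21 (mod 29); (23|29)=+1, (21|29)=-1; sign (−1)^0·+1^-2·-1^-2 = +1.
(a,b)_2: α=8, β=2; u≡3, v≡3 (mod 8); ε(u)ε(v)=1·1, αω(v)=8·1, βω(u)=2·1; sum ≡ 1  ⇒  -1.
(a,b)_19: α=1, u≡7; β=1, v≡6 (mod 19); (7|19)=+1, (6|19)=+1; sign (−1)^1·+1^1·+1^1 = -1.
(a,b)_5: α=-4, u≡2; β=-2, v≡1 (mod 5); (2|5)=-1, (1|5)=+1; sign (−1)^0·-1^-2·+1^-4 = +1.
(a,b)_∞: sgn(323)=+, sgn(19)=+, so +1.
(a,b)_17: α=1, u≡15; β=0, v≡13 (mod 17); (15|17)=+1, (13|17)=+1; sign (−1)^0·+1^0·+1^1 = +1.
(a,b)_13: α=-2, u≡5; β=0, v≡11 (mod 13); (5|13)=-1, (11|13)=-1; sign (−1)^0·-1^0·-1^-2 = +1.
(a,b)_11: α=2, u≡3; β=2, v≡8 (mod 11); (3|11)=+1, (8|11)=-1; sign (−1)^0·+1^2·-1^2 = +1.
Ram(323, 19) = {2, 19}; no ℚ_2-point on the conic.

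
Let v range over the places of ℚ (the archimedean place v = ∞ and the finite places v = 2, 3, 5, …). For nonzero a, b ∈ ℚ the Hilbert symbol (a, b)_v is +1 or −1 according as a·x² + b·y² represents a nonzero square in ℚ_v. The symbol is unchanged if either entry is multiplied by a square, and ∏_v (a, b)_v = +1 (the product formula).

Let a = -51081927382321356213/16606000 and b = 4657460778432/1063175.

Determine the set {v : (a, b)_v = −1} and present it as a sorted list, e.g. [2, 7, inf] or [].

Mod squares: a ≡ -643564495, b ≡ 31367009. Check v ∈ {∞, 2, 3, 5, 7, 11, 17, 19, 23, 29, 31, 37, 41, 43}.
v=7: a=7^3·(≡5), b=7^2·(≡4) mod 7; (5|7)=-1, (4|7)=+1; (−1)^{3·2·3}·(-1)^2·(+1)^3 = +1.
v=23: a=23^-1·(≡10), b=23^-1·(≡21) mod 23; (10|23)=-1, (21|23)=-1; (−1)^{-1·-1·11}·(-1)^-1·(-1)^-1 = -1.
v=19: a=19^-2·(≡17), b=19^0·(≡4) mod 19; (17|19)=+1, (4|19)=+1; (−1)^{-2·0·9}·(+1)^0·(+1)^-2 = +1.
v=31: a=31^1·(≡19), b=31^1·(≡13) mod 31; (19|31)=+1, (13|31)=-1; (−1)^{1·1·15}·(+1)^1·(-1)^1 = +1.
v=17: a=17^1·(≡8), b=17^0·(≡6) mod 17; (8|17)=+1, (6|17)=-1; (−1)^{1·0·8}·(+1)^0·(-1)^1 = -1.
v=∞: -643564495 < 0 and 31367009 > 0  ⇒  (a,b)_∞ = +1.
v=41: a=41^3·(≡5), b=41^1·(≡27) mod 41; (5|41)=+1, (27|41)=-1; (−1)^{3·1·20}·(+1)^1·(-1)^3 = -1.
v=37: a=37^1·(≡26), b=37^1·(≡6) mod 37; (26|37)=+1, (6|37)=-1; (−1)^{1·1·18}·(+1)^1·(-1)^1 = -1.
v=5: a=5^-3·(≡4), b=5^-2·(≡1) mod 5; (4|5)=+1, (1|5)=+1; (−1)^{-3·-2·2}·(+1)^-2·(+1)^-3 = +1.
v=2: v_2(a)=-4, v_2(b)=6; units ≡ 1, 1 (mod 8); ε·ε+αω+βω = 0·0+-4·0+6·0 ≡ 0  ⇒  (a,b)_2 = +1.
v=11: a=11^4·(≡1), b=11^2·(≡9) mod 11; (1|11)=+1, (9|11)=+1; (−1)^{4·2·5}·(+1)^2·(+1)^4 = +1.
v=43: a=43^0·(≡40), b=43^-2·(≡40) mod 43; (40|43)=+1, (40|43)=+1; (−1)^{0·-2·21}·(+1)^-2·(+1)^0 = +1.
v=3: a=3^2·(≡2), b=3^2·(≡2) mod 3; (2|3)=-1, (2|3)=-1; (−1)^{2·2·1}·(-1)^2·(-1)^2 = +1.
v=29: a=29^2·(≡28), b=29^1·(≡18) mod 29; (28|29)=+1, (18|29)=-1; (−1)^{2·1·14}·(+1)^1·(-1)^2 = +1.
|Ram(-643564495, 31367009)| = 4, even; anisotropic at {17, 23, 37, 41}.

[17, 23, 37, 41]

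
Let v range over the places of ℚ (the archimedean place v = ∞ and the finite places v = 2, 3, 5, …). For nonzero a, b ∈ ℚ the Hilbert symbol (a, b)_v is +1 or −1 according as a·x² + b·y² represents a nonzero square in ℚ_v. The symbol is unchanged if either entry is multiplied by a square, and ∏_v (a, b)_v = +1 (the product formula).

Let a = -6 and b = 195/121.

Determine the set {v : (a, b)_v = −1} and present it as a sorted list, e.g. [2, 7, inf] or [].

Mod squares: a ≡ -6, b ≡ 195. Check v ∈ {∞, 2, 3, 5, 11, 13}.
v=∞: -6 < 0 and 195 > 0  ⇒  (a,b)_∞ = +1.
v=3: a=3^1·(≡1), b=3^1·(≡2) mod 3; (1|3)=+1, (2|3)=-1; (−1)^{1·1·1}·(+1)^1·(-1)^1 = +1.
v=11: a=11^0·(≡5), b=11^-2·(≡8) mod 11; (5|11)=+1, (8|11)=-1; (−1)^{0·-2·5}·(+1)^-2·(-1)^0 = +1.
v=13: a=13^0·(≡7), b=13^1·(≡7) mod 13; (7|13)=-1, (7|13)=-1; (−1)^{0·1·6}·(-1)^1·(-1)^0 = -1.
v=2: v_2(a)=1, v_2(b)=0; units ≡ 5, 3 (mod 8); ε·ε+αω+βω = 0·1+1·1+0·1 ≡ 1  ⇒  (a,b)_2 = -1.
v=5: a=5^0·(≡4), b=5^1·(≡4) mod 5; (4|5)=+1, (4|5)=+1; (−1)^{0·1·2}·(+1)^1·(+1)^0 = +1.
(-6, 195 / ℚ) ramifies at {2, 13}: a division algebra.

[2, 13]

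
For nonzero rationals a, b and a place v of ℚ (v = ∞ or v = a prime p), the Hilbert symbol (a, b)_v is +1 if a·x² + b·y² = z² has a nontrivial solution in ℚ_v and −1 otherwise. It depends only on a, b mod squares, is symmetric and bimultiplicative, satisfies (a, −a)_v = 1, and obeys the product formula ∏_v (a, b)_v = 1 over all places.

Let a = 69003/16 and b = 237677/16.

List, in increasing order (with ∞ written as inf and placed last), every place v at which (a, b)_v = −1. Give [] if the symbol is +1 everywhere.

[11, 17]

Mod squares: a ≡ 7667, b ≡ 237677. Check v ∈ {∞, 2, 3, 11, 17, 31, 41}.
v=2: v_2(a)=-4, v_2(b)=-4; units ≡ 3, 5 (mod 8); ε·ε+αω+βω = 1·0+-4·1+-4·1 ≡ 0  ⇒  (a,b)_2 = +1.
v=∞: 7667 > 0 and 237677 > 0  ⇒  (a,b)_∞ = +1.
v=11: a=11^1·(≡5), b=11^1·(≡5) mod 11; (5|11)=+1, (5|11)=+1; (−1)^{1·1·5}·(+1)^1·(+1)^1 = -1.
v=17: a=17^1·(≡4), b=17^1·(≡10) mod 17; (4|17)=+1, (10|17)=-1; (−1)^{1·1·8}·(+1)^1·(-1)^1 = -1.
v=31: a=31^0·(≡25), b=31^1·(≡20) mod 31; (25|31)=+1, (20|31)=+1; (−1)^{0·1·15}·(+1)^1·(+1)^0 = +1.
v=41: a=41^1·(≡36), b=41^1·(≡1) mod 41; (36|41)=+1, (1|41)=+1; (−1)^{1·1·20}·(+1)^1·(+1)^1 = +1.
v=3: a=3^2·(≡2), b=3^0·(≡2) mod 3; (2|3)=-1, (2|3)=-1; (−1)^{2·0·1}·(-1)^0·(-1)^2 = +1.
|Ram(7667, 237677)| = 2, even; anisotropic at {11, 17}.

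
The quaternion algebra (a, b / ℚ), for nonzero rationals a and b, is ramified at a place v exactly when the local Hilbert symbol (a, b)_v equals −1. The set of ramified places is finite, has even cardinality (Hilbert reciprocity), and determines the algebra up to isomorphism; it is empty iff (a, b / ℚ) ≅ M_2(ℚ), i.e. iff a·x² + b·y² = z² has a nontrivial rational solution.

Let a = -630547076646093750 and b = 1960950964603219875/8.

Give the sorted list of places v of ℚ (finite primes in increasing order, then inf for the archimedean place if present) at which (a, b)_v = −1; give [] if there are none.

Mod squares: a ≡ -38454, b ≡ 415239110. Check v ∈ {∞, 2, 3, 5, 11, 13, 17, 19, 29, 31}.
v=3: a=3^1·(≡1), b=3^2·(≡2) mod 3; (1|3)=+1, (2|3)=-1; (−1)^{1·2·1}·(+1)^2·(-1)^1 = -1.
v=2: v_2(a)=1, v_2(b)=-3; units ≡ 5, 3 (mod 8); ε·ε+αω+βω = 0·1+1·1+-3·1 ≡ 0  ⇒  (a,b)_2 = +1.
v=19: a=19^2·(≡8), b=19^3·(≡16) mod 19; (8|19)=-1, (16|19)=+1; (−1)^{2·3·9}·(-1)^3·(+1)^2 = -1.
v=13: a=13^1·(≡7), b=13^1·(≡6) mod 13; (7|13)=-1, (6|13)=-1; (−1)^{1·1·6}·(-1)^1·(-1)^1 = +1.
v=29: a=29^1·(≡11), b=29^1·(≡17) mod 29; (11|29)=-1, (17|29)=-1; (−1)^{1·1·14}·(-1)^1·(-1)^1 = +1.
v=17: a=17^1·(≡4), b=17^1·(≡9) mod 17; (4|17)=+1, (9|17)=+1; (−1)^{1·1·8}·(+1)^1·(+1)^1 = +1.
v=11: a=11^2·(≡2), b=11^3·(≡6) mod 11; (2|11)=-1, (6|11)=-1; (−1)^{2·3·5}·(-1)^3·(-1)^2 = -1.
v=5: a=5^8·(≡1), b=5^3·(≡3) mod 5; (1|5)=+1, (3|5)=-1; (−1)^{8·3·2}·(+1)^3·(-1)^8 = +1.
v=31: a=31^2·(≡13), b=31^3·(≡20) mod 31; (13|31)=-1, (20|31)=+1; (−1)^{2·3·15}·(-1)^3·(+1)^2 = -1.
v=∞: -38454 < 0 and 415239110 > 0  ⇒  (a,b)_∞ = +1.
|Ram(-38454, 415239110)| = 4, even; anisotropic at {3, 11, 19, 31}.

[3, 11, 19, 31]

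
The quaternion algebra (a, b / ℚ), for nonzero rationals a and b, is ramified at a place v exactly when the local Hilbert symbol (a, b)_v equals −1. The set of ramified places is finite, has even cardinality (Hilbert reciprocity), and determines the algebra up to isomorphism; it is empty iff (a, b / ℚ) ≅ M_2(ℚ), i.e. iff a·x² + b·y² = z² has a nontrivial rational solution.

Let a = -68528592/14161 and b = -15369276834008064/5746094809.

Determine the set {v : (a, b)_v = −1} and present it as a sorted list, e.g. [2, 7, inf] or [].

Mod squares: a ≡ -437, b ≡ -11. Check v ∈ {∞, 2, 3, 7, 11, 13, 17, 19, 23}.
v=7: a=7^-2·(≡4), b=7^-6·(≡6) mod 7; (4|7)=+1, (6|7)=-1; (−1)^{-2·-6·3}·(+1)^-6·(-1)^-2 = +1.
v=3: a=3^4·(≡1), b=3^10·(≡1) mod 3; (1|3)=+1, (1|3)=+1; (−1)^{4·10·1}·(+1)^10·(+1)^4 = +1.
v=11: a=11^2·(≡4), b=11^3·(≡6) mod 11; (4|11)=+1, (6|11)=-1; (−1)^{2·3·5}·(+1)^3·(-1)^2 = +1.
v=19: a=19^1·(≡13), b=19^2·(≡12) mod 19; (13|19)=-1, (12|19)=-1; (−1)^{1·2·9}·(-1)^2·(-1)^1 = -1.
v=17: a=17^-2·(≡14), b=17^-2·(≡10) mod 17; (14|17)=-1, (10|17)=-1; (−1)^{-2·-2·8}·(-1)^-2·(-1)^-2 = +1.
v=13: a=13^0·(≡6), b=13^-2·(≡2) mod 13; (6|13)=-1, (2|13)=-1; (−1)^{0·-2·6}·(-1)^-2·(-1)^0 = +1.
v=∞: -437 < 0 and -11 < 0  ⇒  (a,b)_∞ = -1.
v=2: v_2(a)=4, v_2(b)=10; units ≡ 3, 5 (mod 8); ε·ε+αω+βω = 1·0+4·1+10·1 ≡ 0  ⇒  (a,b)_2 = +1.
v=23: a=23^1·(≡12), b=23^2·(≡4) mod 23; (12|23)=+1, (4|23)=+1; (−1)^{1·2·11}·(+1)^2·(+1)^1 = +1.
|Ram(-437, -11)| = 2, even; anisotropic at {19, ∞}.

[19, inf]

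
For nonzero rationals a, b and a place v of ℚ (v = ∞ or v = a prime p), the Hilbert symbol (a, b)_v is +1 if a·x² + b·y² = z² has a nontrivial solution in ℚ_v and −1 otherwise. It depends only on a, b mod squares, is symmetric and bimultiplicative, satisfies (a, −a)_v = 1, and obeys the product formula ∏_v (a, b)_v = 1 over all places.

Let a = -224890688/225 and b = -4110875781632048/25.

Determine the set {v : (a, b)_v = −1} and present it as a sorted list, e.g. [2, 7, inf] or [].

[11, 17, 47, inf]

(a, b) ≡ (-3513917, -2170883) mod (ℚ^×)²; places V = {2, 3, 5, 11, 13, 17, 19, 23, 43, 47, ∞}.
(a,b)_3: α=-2, u≡1; β=0, v≡1 (mod 3); (1|3)=+1, (1|3)=+1; sign (−1)^0·+1^0·+1^-2 = +1.
(a,b)_47: α=0, u≡20; β=1, v≡6 (mod 47); (20|47)=-1, (6|47)=+1; sign (−1)^0·-1^1·+1^0 = -1.
(a,b)_23: α=1, u≡10; β=2, v≡2 (mod 23); (10|23)=-1, (2|23)=+1; sign (−1)^0·-1^2·+1^1 = +1.
(a,b)_43: α=1, u≡16; β=2, v≡25 (mod 43); (16|43)=+1, (25|43)=+1; sign (−1)^0·+1^2·+1^1 = +1.
(a,b)_19: α=1, u≡12; β=1, v≡16 (mod 19); (12|19)=-1, (16|19)=+1; sign (−1)^1·-1^1·+1^1 = +1.
(a,b)_13: α=0, u≡1; β=1, v≡7 (mod 13); (1|13)=+1, (7|13)=-1; sign (−1)^0·+1^1·-1^0 = +1.
(a,b)_11: α=1, u≡5; β=3, v≡4 (mod 11); (5|11)=+1, (4|11)=+1; sign (−1)^1·+1^3·+1^1 = -1.
(a,b)_∞: sgn(-3513917)=−, sgn(-2170883)=−, so -1.
(a,b)_5: α=-2, u≡3; β=-2, v≡2 (mod 5); (3|5)=-1, (2|5)=-1; sign (−1)^0·-1^-2·-1^-2 = +1.
(a,b)_17: α=1, u≡15; β=1, v≡10 (mod 17); (15|17)=+1, (10|17)=-1; sign (−1)^0·+1^1·-1^1 = -1.
(a,b)_2: α=6, β=4; u≡3, v≡5 (mod 8); ε(u)ε(v)=1·0, αω(v)=6·1, βω(u)=4·1; sum ≡ 0  ⇒  +1.
Ram(-3513917, -2170883) = {11, 17, 47, ∞}; no ℚ_11-point on the conic.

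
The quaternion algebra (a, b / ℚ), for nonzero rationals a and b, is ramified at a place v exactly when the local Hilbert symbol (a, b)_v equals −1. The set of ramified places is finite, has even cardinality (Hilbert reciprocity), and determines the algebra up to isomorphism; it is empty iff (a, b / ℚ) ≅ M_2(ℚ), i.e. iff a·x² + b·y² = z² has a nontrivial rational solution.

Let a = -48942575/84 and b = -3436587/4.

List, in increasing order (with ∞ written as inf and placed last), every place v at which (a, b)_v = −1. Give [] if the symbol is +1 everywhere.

Mod squares: a ≡ -113883, b ≡ -42427. Check v ∈ {∞, 2, 3, 5, 7, 11, 17, 19, 29}.
v=∞: -113883 < 0 and -42427 < 0  ⇒  (a,b)_∞ = -1.
v=5: a=5^2·(≡3), b=5^0·(≡2) mod 5; (3|5)=-1, (2|5)=-1; (−1)^{2·0·2}·(-1)^0·(-1)^2 = +1.
v=2: v_2(a)=-2, v_2(b)=-2; units ≡ 5, 5 (mod 8); ε·ε+αω+βω = 0·0+-2·1+-2·1 ≡ 0  ⇒  (a,b)_2 = +1.
v=19: a=19^2·(≡13), b=19^1·(≡16) mod 19; (13|19)=-1, (16|19)=+1; (−1)^{2·1·9}·(-1)^1·(+1)^2 = -1.
v=7: a=7^-1·(≡5), b=7^1·(≡1) mod 7; (5|7)=-1, (1|7)=+1; (−1)^{-1·1·3}·(-1)^1·(+1)^-1 = +1.
v=29: a=29^1·(≡26), b=29^1·(≡5) mod 29; (26|29)=-1, (5|29)=+1; (−1)^{1·1·14}·(-1)^1·(+1)^1 = -1.
v=11: a=11^1·(≡3), b=11^1·(≡4) mod 11; (3|11)=+1, (4|11)=+1; (−1)^{1·1·5}·(+1)^1·(+1)^1 = -1.
v=17: a=17^1·(≡8), b=17^0·(≡12) mod 17; (8|17)=+1, (12|17)=-1; (−1)^{1·0·8}·(+1)^0·(-1)^1 = -1.
v=3: a=3^-1·(≡1), b=3^4·(≡2) mod 3; (1|3)=+1, (2|3)=-1; (−1)^{-1·4·1}·(+1)^4·(-1)^-1 = -1.
(-113883, -42427 / ℚ) ramifies at {3, 11, 17, 19, 29, ∞}: a division algebra.

[3, 11, 17, 19, 29, inf]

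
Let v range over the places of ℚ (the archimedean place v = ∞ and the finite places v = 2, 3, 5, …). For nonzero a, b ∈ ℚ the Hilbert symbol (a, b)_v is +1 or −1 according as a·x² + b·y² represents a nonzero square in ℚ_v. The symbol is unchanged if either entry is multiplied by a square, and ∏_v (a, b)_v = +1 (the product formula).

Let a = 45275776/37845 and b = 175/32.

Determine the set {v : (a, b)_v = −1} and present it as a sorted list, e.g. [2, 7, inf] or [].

[7, 23]

Mod squares: a ≡ 20930, b ≡ 14. Check v ∈ {∞, 2, 3, 5, 7, 13, 23, 29}.
v=7: a=7^1·(≡1), b=7^1·(≡1) mod 7; (1|7)=+1, (1|7)=+1; (−1)^{1·1·3}·(+1)^1·(+1)^1 = -1.
v=13: a=13^3·(≡8), b=13^0·(≡1) mod 13; (8|13)=-1, (1|13)=+1; (−1)^{3·0·6}·(-1)^0·(+1)^3 = +1.
v=2: v_2(a)=7, v_2(b)=-5; units ≡ 1, 7 (mod 8); ε·ε+αω+βω = 0·1+7·0+-5·0 ≡ 0  ⇒  (a,b)_2 = +1.
v=3: a=3^-2·(≡2), b=3^0·(≡2) mod 3; (2|3)=-1, (2|3)=-1; (−1)^{-2·0·1}·(-1)^0·(-1)^-2 = +1.
v=∞: 20930 > 0 and 14 > 0  ⇒  (a,b)_∞ = +1.
v=29: a=29^-2·(≡3), b=29^0·(≡10) mod 29; (3|29)=-1, (10|29)=-1; (−1)^{-2·0·14}·(-1)^0·(-1)^-2 = +1.
v=5: a=5^-1·(≡4), b=5^2·(≡1) mod 5; (4|5)=+1, (1|5)=+1; (−1)^{-1·2·2}·(+1)^2·(+1)^-1 = +1.
v=23: a=23^1·(≡8), b=23^0·(≡22) mod 23; (8|23)=+1, (22|23)=-1; (−1)^{1·0·11}·(+1)^0·(-1)^1 = -1.
(20930, 14 / ℚ) ramifies at {7, 23}: a division algebra.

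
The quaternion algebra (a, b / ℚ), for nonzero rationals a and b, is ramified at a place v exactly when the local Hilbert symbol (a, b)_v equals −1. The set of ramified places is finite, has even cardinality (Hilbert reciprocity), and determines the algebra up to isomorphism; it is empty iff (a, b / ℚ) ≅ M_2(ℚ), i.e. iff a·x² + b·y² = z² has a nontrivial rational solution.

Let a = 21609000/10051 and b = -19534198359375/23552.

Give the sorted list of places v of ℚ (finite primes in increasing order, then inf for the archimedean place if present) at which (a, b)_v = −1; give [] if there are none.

(a, b) ≡ (190, -1330665) mod (ℚ^×)²; places V = {2, 3, 5, 7, 19, 23, 29, ∞}.
(a,b)_3: α=2, u≡1; β=3, v≡1 (mod 3); (1|3)=+1, (1|3)=+1; sign (−1)^0·+1^3·+1^2 = +1.
(a,b)_29: α=0, u≡5; β=1, v≡22 (mod 29); (5|29)=+1, (22|29)=+1; sign (−1)^0·+1^1·+1^0 = +1.
(a,b)_23: α=-2, u≡13; β=-1, v≡12 (mod 23); (13|23)=+1, (12|23)=+1; sign (−1)^0·+1^-1·+1^-2 = +1.
(a,b)_∞: sgn(190)=+, sgn(-1330665)=−, so +1.
(a,b)_19: α=-1, u≡14; β=1, v≡12 (mod 19); (14|19)=-1, (12|19)=-1; sign (−1)^1·-1^1·-1^-1 = -1.
(a,b)_5: α=3, u≡2; β=7, v≡3 (mod 5); (2|5)=-1, (3|5)=-1; sign (−1)^0·-1^7·-1^3 = +1.
(a,b)_7: α=4, u≡2; β=5, v≡1 (mod 7); (2|7)=+1, (1|7)=+1; sign (−1)^0·+1^5·+1^4 = +1.
(a,b)_2: α=3, β=-10; u≡7, v≡7 (mod 8); ε(u)ε(v)=1·1, αω(v)=3·0, βω(u)=-10·0; sum ≡ 1  ⇒  -1.
Ram(190, -1330665) = {2, 19}; no ℚ_2-point on the conic.

[2, 19]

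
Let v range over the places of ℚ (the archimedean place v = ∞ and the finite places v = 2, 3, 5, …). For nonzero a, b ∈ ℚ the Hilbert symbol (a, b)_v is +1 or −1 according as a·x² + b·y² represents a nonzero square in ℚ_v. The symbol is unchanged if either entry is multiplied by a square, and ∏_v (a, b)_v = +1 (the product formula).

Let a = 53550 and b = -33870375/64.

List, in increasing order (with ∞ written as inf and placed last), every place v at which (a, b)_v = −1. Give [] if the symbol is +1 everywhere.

[5, 7, 11, 17]

Mod squares: a ≡ 238, b ≡ -150535. Check v ∈ {∞, 2, 3, 5, 7, 11, 17, 23}.
v=5: a=5^2·(≡2), b=5^3·(≡3) mod 5; (2|5)=-1, (3|5)=-1; (−1)^{2·3·2}·(-1)^3·(-1)^2 = -1.
v=3: a=3^2·(≡1), b=3^2·(≡2) mod 3; (1|3)=+1, (2|3)=-1; (−1)^{2·2·1}·(+1)^2·(-1)^2 = +1.
v=2: v_2(a)=1, v_2(b)=-6; units ≡ 7, 1 (mod 8); ε·ε+αω+βω = 1·0+1·0+-6·0 ≡ 0  ⇒  (a,b)_2 = +1.
v=7: a=7^1·(≡6), b=7^1·(≡6) mod 7; (6|7)=-1, (6|7)=-1; (−1)^{1·1·3}·(-1)^1·(-1)^1 = -1.
v=∞: 238 > 0 and -150535 < 0  ⇒  (a,b)_∞ = +1.
v=23: a=23^0·(≡6), b=23^1·(≡10) mod 23; (6|23)=+1, (10|23)=-1; (−1)^{0·1·11}·(+1)^1·(-1)^0 = +1.
v=17: a=17^1·(≡5), b=17^1·(≡15) mod 17; (5|17)=-1, (15|17)=+1; (−1)^{1·1·8}·(-1)^1·(+1)^1 = -1.
v=11: a=11^0·(≡2), b=11^1·(≡8) mod 11; (2|11)=-1, (8|11)=-1; (−1)^{0·1·5}·(-1)^1·(-1)^0 = -1.
|Ram(238, -150535)| = 4, even; anisotropic at {5, 7, 11, 17}.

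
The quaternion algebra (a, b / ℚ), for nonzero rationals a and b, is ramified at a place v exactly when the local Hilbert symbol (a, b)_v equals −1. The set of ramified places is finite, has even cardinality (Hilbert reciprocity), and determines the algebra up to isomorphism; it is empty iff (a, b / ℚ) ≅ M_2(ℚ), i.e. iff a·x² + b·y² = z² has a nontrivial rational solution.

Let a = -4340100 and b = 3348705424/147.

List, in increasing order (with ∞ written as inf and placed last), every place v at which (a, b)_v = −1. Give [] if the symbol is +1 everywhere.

Mod squares: a ≡ -43401, b ≡ 3. Check v ∈ {∞, 2, 3, 5, 7, 17, 23, 37}.
v=∞: -43401 < 0 and 3 > 0  ⇒  (a,b)_∞ = +1.
v=23: a=23^1·(≡15), b=23^2·(≡9) mod 23; (15|23)=-1, (9|23)=+1; (−1)^{1·2·11}·(-1)^2·(+1)^1 = +1.
v=7: a=7^0·(≡5), b=7^-2·(≡5) mod 7; (5|7)=-1, (5|7)=-1; (−1)^{0·-2·3}·(-1)^-2·(-1)^0 = +1.
v=17: a=17^1·(≡6), b=17^2·(≡3) mod 17; (6|17)=-1, (3|17)=-1; (−1)^{1·2·8}·(-1)^2·(-1)^1 = -1.
v=5: a=5^2·(≡1), b=5^0·(≡2) mod 5; (1|5)=+1, (2|5)=-1; (−1)^{2·0·2}·(+1)^0·(-1)^2 = +1.
v=2: v_2(a)=2, v_2(b)=4; units ≡ 7, 3 (mod 8); ε·ε+αω+βω = 1·1+2·1+4·0 ≡ 1  ⇒  (a,b)_2 = -1.
v=37: a=37^1·(≡27), b=37^2·(≡11) mod 37; (27|37)=+1, (11|37)=+1; (−1)^{1·2·18}·(+1)^2·(+1)^1 = +1.
v=3: a=3^1·(≡2), b=3^-1·(≡1) mod 3; (2|3)=-1, (1|3)=+1; (−1)^{1·-1·1}·(-1)^-1·(+1)^1 = +1.
|Ram(-43401, 3)| = 2, even; anisotropic at {2, 17}.

[2, 17]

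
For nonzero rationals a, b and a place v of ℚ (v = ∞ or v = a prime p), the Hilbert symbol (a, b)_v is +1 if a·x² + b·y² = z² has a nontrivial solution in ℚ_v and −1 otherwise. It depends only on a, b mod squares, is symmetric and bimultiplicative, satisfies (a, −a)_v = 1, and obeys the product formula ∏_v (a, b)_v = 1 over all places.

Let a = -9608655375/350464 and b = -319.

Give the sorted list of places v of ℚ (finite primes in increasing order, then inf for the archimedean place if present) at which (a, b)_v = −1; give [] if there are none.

[31, inf]

Mod squares: a ≡ -39215, b ≡ -319. Check v ∈ {∞, 2, 3, 5, 11, 23, 29, 31, 37}.
v=23: a=23^1·(≡11), b=23^0·(≡3) mod 23; (11|23)=-1, (3|23)=+1; (−1)^{1·0·11}·(-1)^0·(+1)^1 = +1.
v=∞: -39215 < 0 and -319 < 0  ⇒  (a,b)_∞ = -1.
v=29: a=29^0·(≡28), b=29^1·(≡18) mod 29; (28|29)=+1, (18|29)=-1; (−1)^{0·1·14}·(+1)^1·(-1)^0 = +1.
v=31: a=31^1·(≡11), b=31^0·(≡22) mod 31; (11|31)=-1, (22|31)=-1; (−1)^{1·0·15}·(-1)^0·(-1)^1 = -1.
v=3: a=3^4·(≡1), b=3^0·(≡2) mod 3; (1|3)=+1, (2|3)=-1; (−1)^{4·0·1}·(+1)^0·(-1)^4 = +1.
v=37: a=37^-2·(≡31), b=37^0·(≡14) mod 37; (31|37)=-1, (14|37)=-1; (−1)^{-2·0·18}·(-1)^0·(-1)^-2 = +1.
v=11: a=11^3·(≡8), b=11^1·(≡4) mod 11; (8|11)=-1, (4|11)=+1; (−1)^{3·1·5}·(-1)^1·(+1)^3 = +1.
v=5: a=5^3·(≡3), b=5^0·(≡1) mod 5; (3|5)=-1, (1|5)=+1; (−1)^{3·0·2}·(-1)^0·(+1)^3 = +1.
v=2: v_2(a)=-8, v_2(b)=0; units ≡ 1, 1 (mod 8); ε·ε+αω+βω = 0·0+-8·0+0·0 ≡ 0  ⇒  (a,b)_2 = +1.
(-39215, -319 / ℚ) ramifies at {31, ∞}: a division algebra.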